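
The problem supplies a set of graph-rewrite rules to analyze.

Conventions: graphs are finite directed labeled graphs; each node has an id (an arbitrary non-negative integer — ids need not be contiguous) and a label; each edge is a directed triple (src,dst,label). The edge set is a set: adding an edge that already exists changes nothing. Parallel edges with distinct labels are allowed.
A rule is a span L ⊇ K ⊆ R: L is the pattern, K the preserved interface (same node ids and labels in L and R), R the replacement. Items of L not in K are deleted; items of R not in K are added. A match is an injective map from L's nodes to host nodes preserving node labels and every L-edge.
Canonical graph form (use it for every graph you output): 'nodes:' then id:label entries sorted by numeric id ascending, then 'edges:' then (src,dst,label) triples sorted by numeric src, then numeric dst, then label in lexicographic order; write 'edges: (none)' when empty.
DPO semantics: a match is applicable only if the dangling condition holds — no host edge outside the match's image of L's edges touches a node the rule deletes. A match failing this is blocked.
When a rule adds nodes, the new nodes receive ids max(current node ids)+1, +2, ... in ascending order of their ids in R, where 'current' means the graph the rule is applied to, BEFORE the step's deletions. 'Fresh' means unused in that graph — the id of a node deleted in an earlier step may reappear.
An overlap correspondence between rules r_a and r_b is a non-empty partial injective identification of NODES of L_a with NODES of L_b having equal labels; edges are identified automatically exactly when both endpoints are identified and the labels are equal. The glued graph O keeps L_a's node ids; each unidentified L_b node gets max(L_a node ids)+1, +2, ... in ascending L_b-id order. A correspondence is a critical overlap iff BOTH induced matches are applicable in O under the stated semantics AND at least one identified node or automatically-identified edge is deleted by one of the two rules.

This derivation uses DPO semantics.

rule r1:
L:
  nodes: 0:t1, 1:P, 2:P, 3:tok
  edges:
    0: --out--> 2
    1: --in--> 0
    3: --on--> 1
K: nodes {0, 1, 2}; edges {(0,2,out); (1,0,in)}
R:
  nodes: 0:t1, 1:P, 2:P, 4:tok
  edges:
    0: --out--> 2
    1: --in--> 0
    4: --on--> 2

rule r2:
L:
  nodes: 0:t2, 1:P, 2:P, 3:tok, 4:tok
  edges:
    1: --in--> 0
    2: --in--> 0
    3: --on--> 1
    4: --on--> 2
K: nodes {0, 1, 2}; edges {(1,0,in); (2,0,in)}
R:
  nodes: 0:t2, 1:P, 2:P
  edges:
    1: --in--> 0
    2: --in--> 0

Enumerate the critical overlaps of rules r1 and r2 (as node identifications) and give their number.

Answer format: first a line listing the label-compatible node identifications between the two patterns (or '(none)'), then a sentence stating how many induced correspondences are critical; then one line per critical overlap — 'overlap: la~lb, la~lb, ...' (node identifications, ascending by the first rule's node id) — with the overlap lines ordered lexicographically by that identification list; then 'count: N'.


label-compatible node identifications between L(r1) and L(r2): 1~1, 1~2, 2~1, 2~2, 3~3, 3~4
4 of the induced correspondences are critical overlaps of r1 and r2.
overlap: 1~1, 2~2, 3~3
overlap: 1~1, 3~3
overlap: 1~2, 2~1, 3~4
overlap: 1~2, 3~4
count: 4


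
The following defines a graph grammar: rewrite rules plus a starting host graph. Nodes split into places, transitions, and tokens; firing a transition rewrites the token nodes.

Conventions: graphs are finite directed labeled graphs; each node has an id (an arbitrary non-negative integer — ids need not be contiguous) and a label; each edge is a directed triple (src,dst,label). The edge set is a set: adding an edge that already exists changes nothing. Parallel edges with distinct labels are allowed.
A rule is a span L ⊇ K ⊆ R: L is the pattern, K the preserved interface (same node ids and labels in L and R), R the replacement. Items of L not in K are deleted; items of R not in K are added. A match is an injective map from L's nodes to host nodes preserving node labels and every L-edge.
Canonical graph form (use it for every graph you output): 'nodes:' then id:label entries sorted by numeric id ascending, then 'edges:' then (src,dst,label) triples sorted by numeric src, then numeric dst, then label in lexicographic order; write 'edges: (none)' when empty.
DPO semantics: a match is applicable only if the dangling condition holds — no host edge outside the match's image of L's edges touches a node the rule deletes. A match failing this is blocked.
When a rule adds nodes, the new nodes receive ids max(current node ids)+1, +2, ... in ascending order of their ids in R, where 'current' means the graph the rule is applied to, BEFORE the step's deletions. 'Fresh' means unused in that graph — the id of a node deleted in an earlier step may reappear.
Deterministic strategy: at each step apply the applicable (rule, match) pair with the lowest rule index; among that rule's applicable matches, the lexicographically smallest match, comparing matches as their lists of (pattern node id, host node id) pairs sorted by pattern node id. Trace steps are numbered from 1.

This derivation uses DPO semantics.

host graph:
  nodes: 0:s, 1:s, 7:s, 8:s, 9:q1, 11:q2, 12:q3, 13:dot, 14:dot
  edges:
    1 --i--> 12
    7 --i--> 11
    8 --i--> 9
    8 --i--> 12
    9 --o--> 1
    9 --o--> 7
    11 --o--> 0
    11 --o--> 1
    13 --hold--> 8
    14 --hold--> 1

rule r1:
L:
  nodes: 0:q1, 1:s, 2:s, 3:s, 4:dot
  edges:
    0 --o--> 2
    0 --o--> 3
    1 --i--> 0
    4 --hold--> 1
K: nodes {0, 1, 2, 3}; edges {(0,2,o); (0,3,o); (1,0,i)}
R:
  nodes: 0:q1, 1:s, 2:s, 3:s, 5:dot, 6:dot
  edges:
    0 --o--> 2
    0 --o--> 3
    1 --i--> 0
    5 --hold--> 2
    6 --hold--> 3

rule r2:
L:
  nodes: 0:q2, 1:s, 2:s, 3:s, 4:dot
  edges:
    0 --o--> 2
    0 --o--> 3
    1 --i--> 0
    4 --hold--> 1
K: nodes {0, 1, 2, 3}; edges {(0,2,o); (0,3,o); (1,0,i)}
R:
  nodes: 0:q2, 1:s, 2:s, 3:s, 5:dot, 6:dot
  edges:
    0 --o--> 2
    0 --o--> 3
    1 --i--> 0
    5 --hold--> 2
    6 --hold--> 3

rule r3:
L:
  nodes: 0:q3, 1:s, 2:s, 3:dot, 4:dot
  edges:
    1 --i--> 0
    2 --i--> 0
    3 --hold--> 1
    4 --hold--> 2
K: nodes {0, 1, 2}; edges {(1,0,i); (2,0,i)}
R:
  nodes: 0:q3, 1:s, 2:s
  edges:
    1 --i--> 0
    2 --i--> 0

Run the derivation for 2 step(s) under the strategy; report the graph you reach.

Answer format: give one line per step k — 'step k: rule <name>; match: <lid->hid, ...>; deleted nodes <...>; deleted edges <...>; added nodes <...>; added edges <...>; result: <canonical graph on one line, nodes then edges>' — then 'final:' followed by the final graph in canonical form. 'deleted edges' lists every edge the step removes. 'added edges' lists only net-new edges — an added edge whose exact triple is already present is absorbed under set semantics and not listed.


step 1: rule r1; match: 0->9, 1->8, 2->1, 3->7, 4->13; deleted nodes 13; deleted edges (13,8,hold); added nodes 15, 16; added edges (15,1,hold); (16,7,hold); result: nodes: 0:s, 1:s, 7:s, 8:s, 9:q1, 11:q2, 12:q3, 14:dot, 15:dot, 16:dot edges: (1,12,i); (7,11,i); (8,9,i); (8,12,i); (9,1,o); (9,7,o); (11,0,o); (11,1,o); (14,1,hold); (15,1,hold); (16,7,hold)
step 2: rule r2; match: 0->11, 1->7, 2->0, 3->1, 4->16; deleted nodes 16; deleted edges (16,7,hold); added nodes 17, 18; added edges (17,0,hold); (18,1,hold); result: nodes: 0:s, 1:s, 7:s, 8:s, 9:q1, 11:q2, 12:q3, 14:dot, 15:dot, 17:dot, 18:dot edges: (1,12,i); (7,11,i); (8,9,i); (8,12,i); (9,1,o); (9,7,o); (11,0,o); (11,1,o); (14,1,hold); (15,1,hold); (17,0,hold); (18,1,hold)
final:
nodes: 0:s, 1:s, 7:s, 8:s, 9:q1, 11:q2, 12:q3, 14:dot, 15:dot, 17:dot, 18:dot
edges: (1,12,i); (7,11,i); (8,9,i); (8,12,i); (9,1,o); (9,7,o); (11,0,o); (11,1,o); (14,1,hold); (15,1,hold); (17,0,hold); (18,1,hold)


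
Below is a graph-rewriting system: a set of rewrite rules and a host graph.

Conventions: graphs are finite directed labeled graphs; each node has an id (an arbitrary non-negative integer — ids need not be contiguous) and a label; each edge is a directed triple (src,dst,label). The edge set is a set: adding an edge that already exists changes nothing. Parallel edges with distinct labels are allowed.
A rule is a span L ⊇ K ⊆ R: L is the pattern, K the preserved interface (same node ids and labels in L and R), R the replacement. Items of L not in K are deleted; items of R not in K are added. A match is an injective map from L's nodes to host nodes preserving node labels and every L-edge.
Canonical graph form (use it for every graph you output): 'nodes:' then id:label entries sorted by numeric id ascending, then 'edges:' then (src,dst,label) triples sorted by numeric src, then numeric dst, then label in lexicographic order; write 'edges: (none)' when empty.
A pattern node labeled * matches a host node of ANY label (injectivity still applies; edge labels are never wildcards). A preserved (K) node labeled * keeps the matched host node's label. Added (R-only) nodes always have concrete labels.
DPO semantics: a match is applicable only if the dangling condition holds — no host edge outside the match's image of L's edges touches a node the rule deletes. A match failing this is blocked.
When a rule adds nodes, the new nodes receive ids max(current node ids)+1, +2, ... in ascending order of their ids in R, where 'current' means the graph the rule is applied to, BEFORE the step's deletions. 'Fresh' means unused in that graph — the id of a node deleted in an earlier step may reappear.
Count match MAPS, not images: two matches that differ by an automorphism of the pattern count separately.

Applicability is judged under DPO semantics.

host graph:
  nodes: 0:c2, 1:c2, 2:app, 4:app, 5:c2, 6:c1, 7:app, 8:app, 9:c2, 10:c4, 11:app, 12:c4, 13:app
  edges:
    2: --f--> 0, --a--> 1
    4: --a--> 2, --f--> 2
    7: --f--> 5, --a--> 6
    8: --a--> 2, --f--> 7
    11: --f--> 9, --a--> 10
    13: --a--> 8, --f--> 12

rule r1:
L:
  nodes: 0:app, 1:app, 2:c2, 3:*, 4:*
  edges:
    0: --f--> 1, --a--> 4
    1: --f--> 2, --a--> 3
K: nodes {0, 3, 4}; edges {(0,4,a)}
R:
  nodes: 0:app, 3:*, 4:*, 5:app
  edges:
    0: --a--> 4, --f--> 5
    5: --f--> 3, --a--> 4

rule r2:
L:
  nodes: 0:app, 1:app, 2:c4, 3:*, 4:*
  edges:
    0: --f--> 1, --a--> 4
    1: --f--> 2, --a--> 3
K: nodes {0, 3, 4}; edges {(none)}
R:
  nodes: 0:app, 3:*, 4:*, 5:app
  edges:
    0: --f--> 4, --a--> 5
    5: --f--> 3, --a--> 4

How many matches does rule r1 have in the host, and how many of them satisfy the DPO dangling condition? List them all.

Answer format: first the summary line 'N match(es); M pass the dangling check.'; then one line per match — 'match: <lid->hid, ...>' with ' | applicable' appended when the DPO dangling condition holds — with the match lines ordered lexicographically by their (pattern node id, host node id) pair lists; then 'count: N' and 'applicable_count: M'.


1 match(es); 1 pass the dangling check.
match: 0->8, 1->7, 2->5, 3->6, 4->2 | applicable
count: 1
applicable_count: 1


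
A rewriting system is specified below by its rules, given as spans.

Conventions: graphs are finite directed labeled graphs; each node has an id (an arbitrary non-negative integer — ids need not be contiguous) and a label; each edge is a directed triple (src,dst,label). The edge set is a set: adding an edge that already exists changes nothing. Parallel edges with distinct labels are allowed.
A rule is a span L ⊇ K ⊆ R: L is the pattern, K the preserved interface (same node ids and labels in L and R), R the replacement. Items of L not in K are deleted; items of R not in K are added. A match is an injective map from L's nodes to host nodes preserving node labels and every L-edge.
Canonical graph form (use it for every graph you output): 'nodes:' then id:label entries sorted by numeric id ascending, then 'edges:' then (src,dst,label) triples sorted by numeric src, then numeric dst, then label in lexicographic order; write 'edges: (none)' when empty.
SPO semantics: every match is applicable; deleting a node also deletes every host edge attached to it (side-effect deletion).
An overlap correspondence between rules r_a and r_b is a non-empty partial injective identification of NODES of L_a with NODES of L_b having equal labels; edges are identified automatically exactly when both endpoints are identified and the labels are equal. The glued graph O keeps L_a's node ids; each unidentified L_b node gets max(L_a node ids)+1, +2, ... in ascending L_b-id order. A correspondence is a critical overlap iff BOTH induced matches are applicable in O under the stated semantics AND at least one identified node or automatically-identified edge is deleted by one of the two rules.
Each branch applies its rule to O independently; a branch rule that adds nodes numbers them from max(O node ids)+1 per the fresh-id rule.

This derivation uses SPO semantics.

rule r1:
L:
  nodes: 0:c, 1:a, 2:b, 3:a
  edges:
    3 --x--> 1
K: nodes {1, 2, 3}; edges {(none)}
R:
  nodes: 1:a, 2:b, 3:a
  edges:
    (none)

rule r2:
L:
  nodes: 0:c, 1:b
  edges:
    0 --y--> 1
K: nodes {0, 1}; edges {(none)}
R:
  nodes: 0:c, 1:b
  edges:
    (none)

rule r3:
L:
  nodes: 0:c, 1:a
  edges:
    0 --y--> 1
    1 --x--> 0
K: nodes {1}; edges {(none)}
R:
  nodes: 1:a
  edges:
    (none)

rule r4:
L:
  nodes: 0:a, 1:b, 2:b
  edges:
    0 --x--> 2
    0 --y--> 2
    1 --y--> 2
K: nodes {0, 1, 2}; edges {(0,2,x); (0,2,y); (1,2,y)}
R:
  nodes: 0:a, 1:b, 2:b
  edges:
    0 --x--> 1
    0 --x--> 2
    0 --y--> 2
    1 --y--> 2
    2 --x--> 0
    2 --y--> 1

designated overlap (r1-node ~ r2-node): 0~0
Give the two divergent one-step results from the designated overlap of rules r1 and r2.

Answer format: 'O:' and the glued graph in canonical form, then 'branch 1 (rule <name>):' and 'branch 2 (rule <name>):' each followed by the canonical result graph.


O:
nodes: 0:c, 1:a, 2:b, 3:a, 4:b
edges: (0,4,y); (3,1,x)
branch 1 (rule r1):
nodes: 1:a, 2:b, 3:a, 4:b
edges: (none)
branch 2 (rule r2):
nodes: 0:c, 1:a, 2:b, 3:a, 4:b
edges: (3,1,x)


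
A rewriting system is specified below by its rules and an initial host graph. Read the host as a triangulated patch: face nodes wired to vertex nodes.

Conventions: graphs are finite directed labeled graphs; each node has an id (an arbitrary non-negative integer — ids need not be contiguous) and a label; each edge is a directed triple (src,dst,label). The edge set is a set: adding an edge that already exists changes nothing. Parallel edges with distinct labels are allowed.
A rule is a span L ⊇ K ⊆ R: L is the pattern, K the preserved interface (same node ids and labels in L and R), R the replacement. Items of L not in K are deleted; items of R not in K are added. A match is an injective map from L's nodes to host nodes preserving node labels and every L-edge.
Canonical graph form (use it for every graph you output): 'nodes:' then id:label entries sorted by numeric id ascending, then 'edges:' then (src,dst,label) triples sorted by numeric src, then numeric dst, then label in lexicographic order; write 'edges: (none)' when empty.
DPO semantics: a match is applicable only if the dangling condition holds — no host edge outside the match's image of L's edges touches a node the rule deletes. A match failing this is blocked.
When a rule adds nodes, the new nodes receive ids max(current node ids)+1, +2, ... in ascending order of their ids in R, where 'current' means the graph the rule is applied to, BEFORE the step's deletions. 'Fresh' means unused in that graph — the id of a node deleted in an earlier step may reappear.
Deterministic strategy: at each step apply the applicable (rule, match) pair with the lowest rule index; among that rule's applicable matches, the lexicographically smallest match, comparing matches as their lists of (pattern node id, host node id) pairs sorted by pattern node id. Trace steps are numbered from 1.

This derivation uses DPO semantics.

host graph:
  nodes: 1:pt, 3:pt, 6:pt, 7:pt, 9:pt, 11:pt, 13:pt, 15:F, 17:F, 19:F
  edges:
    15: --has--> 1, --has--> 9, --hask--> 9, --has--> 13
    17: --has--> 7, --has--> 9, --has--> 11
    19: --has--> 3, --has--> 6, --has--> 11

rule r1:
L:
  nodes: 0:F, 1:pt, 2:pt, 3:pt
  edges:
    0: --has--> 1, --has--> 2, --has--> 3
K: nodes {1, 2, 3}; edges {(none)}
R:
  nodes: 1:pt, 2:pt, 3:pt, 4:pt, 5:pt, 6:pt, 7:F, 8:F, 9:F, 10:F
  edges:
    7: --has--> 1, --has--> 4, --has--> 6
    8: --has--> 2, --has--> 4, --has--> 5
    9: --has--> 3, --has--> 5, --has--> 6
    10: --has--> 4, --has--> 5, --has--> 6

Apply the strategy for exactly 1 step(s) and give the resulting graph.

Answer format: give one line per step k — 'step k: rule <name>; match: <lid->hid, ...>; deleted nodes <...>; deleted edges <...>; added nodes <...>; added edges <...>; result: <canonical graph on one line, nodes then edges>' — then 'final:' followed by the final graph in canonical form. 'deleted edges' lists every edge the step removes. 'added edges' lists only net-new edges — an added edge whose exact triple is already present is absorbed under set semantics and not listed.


step 1: rule r1; match: 0->17, 1->7, 2->9, 3->11; deleted nodes 17; deleted edges (17,7,has); (17,9,has); (17,11,has); added nodes 20, 21, 22, 23, 24, 25, 26; added edges (23,7,has); (23,20,has); (23,22,has); (24,9,has); (24,20,has); (24,21,has); (25,11,has); (25,21,has); (25,22,has); (26,20,has); (26,21,has); (26,22,has); result: nodes: 1:pt, 3:pt, 6:pt, 7:pt, 9:pt, 11:pt, 13:pt, 15:F, 19:F, 20:pt, 21:pt, 22:pt, 23:F, 24:F, 25:F, 26:F edges: (15,1,has); (15,9,has); (15,9,hask); (15,13,has); (19,3,has); (19,6,has); (19,11,has); (23,7,has); (23,20,has); (23,22,has); (24,9,has); (24,20,has); (24,21,has); (25,11,has); (25,21,has); (25,22,has); (26,20,has); (26,21,has); (26,22,has)
final:
nodes: 1:pt, 3:pt, 6:pt, 7:pt, 9:pt, 11:pt, 13:pt, 15:F, 19:F, 20:pt, 21:pt, 22:pt, 23:F, 24:F, 25:F, 26:F
edges: (15,1,has); (15,9,has); (15,9,hask); (15,13,has); (19,3,has); (19,6,has); (19,11,has); (23,7,has); (23,20,has); (23,22,has); (24,9,has); (24,20,has); (24,21,has); (25,11,has); (25,21,has); (25,22,has); (26,20,has); (26,21,has); (26,22,has)


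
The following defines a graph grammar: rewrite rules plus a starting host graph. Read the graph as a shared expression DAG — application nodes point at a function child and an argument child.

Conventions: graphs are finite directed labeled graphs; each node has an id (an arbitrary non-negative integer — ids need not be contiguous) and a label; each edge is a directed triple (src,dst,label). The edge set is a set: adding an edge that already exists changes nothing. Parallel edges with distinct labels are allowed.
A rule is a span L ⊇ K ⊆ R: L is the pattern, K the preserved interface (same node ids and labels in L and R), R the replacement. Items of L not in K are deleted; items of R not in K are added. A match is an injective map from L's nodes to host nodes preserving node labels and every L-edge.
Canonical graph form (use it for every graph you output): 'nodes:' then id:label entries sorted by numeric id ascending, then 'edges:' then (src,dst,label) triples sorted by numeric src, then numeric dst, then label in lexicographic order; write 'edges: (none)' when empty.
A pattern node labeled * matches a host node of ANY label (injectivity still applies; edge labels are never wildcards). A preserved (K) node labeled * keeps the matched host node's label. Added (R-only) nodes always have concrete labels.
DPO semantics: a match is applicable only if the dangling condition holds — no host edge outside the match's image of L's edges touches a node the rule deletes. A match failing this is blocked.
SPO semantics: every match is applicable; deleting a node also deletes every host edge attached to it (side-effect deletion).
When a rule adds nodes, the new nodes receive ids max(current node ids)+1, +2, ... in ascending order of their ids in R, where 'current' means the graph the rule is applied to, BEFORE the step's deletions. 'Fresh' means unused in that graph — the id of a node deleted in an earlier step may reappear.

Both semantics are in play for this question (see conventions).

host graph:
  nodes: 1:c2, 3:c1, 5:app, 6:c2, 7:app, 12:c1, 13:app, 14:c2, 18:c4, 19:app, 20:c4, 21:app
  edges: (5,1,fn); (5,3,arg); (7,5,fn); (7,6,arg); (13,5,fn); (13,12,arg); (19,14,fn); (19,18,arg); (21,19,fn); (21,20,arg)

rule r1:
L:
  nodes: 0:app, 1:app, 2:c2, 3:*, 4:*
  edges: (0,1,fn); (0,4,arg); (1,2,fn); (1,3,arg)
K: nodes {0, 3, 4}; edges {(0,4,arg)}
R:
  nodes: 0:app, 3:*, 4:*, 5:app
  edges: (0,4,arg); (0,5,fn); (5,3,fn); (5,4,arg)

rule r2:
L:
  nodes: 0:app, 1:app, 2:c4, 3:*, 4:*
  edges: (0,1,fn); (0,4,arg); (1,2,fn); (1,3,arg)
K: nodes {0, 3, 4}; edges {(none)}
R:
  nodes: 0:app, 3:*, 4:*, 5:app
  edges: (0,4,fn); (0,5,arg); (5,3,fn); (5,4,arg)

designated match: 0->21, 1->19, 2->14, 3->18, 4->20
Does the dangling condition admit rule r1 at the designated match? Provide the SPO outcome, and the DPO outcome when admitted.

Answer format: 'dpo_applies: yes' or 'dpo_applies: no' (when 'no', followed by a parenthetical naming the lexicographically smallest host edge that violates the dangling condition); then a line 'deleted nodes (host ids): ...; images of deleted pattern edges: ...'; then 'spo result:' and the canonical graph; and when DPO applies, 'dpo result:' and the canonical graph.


dpo_applies: yes
deleted nodes (host ids): 14, 19; images of deleted pattern edges: (19,14,fn); (19,18,arg); (21,19,fn)
spo result:
nodes: 1:c2, 3:c1, 5:app, 6:c2, 7:app, 12:c1, 13:app, 18:c4, 20:c4, 21:app, 22:app
edges: (5,1,fn); (5,3,arg); (7,5,fn); (7,6,arg); (13,5,fn); (13,12,arg); (21,20,arg); (21,22,fn); (22,18,fn); (22,20,arg)
dpo result:
nodes: 1:c2, 3:c1, 5:app, 6:c2, 7:app, 12:c1, 13:app, 18:c4, 20:c4, 21:app, 22:app
edges: (5,1,fn); (5,3,arg); (7,5,fn); (7,6,arg); (13,5,fn); (13,12,arg); (21,20,arg); (21,22,fn); (22,18,fn); (22,20,arg)


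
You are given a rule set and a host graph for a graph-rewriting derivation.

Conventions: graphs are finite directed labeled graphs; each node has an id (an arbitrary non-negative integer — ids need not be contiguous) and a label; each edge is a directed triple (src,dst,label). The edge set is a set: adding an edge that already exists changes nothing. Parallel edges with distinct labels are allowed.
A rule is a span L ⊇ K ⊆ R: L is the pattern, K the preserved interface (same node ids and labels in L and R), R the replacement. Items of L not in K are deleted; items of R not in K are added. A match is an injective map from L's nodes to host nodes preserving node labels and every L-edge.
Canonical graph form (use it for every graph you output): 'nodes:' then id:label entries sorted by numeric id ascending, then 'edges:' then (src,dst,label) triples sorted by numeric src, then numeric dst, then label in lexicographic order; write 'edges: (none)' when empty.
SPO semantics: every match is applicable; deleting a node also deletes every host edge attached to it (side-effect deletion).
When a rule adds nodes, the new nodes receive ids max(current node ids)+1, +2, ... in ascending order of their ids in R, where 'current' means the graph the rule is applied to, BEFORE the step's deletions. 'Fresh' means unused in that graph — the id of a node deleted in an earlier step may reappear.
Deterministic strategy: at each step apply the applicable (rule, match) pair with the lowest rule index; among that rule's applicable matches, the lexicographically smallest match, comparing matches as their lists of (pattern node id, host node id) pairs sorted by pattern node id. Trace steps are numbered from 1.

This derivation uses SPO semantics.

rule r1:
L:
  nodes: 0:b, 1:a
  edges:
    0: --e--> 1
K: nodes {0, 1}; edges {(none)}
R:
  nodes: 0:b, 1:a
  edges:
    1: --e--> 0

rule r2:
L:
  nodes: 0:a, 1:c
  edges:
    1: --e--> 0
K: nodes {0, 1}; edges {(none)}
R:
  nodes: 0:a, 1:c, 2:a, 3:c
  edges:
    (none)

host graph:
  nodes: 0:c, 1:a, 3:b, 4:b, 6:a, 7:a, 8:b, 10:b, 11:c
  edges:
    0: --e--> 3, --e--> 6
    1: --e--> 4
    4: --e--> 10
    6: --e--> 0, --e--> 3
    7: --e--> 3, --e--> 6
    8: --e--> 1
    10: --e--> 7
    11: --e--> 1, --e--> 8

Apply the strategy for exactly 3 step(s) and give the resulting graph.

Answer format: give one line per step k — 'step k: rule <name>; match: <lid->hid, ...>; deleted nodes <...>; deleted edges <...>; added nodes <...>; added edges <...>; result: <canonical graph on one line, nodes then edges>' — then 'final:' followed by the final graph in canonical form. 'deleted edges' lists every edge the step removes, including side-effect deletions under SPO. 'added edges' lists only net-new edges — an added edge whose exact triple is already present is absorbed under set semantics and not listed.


step 1: rule r1; match: 0->8, 1->1; deleted nodes (none); deleted edges (8,1,e); added nodes (none); added edges (1,8,e); result: nodes: 0:c, 1:a, 3:b, 4:b, 6:a, 7:a, 8:b, 10:b, 11:c edges: (0,3,e); (0,6,e); (1,4,e); (1,8,e); (4,10,e); (6,0,e); (6,3,e); (7,3,e); (7,6,e); (10,7,e); (11,1,e); (11,8,e)
step 2: rule r1; match: 0->10, 1->7; deleted nodes (none); deleted edges (10,7,e); added nodes (none); added edges (7,10,e); result: nodes: 0:c, 1:a, 3:b, 4:b, 6:a, 7:a, 8:b, 10:b, 11:c edges: (0,3,e); (0,6,e); (1,4,e); (1,8,e); (4,10,e); (6,0,e); (6,3,e); (7,3,e); (7,6,e); (7,10,e); (11,1,e); (11,8,e)
step 3: rule r2; match: 0->1, 1->11; deleted nodes (none); deleted edges (11,1,e); added nodes 12, 13; added edges (none); result: nodes: 0:c, 1:a, 3:b, 4:b, 6:a, 7:a, 8:b, 10:b, 11:c, 12:a, 13:c edges: (0,3,e); (0,6,e); (1,4,e); (1,8,e); (4,10,e); (6,0,e); (6,3,e); (7,3,e); (7,6,e); (7,10,e); (11,8,e)
final:
nodes: 0:c, 1:a, 3:b, 4:b, 6:a, 7:a, 8:b, 10:b, 11:c, 12:a, 13:c
edges: (0,3,e); (0,6,e); (1,4,e); (1,8,e); (4,10,e); (6,0,e); (6,3,e); (7,3,e); (7,6,e); (7,10,e); (11,8,e)


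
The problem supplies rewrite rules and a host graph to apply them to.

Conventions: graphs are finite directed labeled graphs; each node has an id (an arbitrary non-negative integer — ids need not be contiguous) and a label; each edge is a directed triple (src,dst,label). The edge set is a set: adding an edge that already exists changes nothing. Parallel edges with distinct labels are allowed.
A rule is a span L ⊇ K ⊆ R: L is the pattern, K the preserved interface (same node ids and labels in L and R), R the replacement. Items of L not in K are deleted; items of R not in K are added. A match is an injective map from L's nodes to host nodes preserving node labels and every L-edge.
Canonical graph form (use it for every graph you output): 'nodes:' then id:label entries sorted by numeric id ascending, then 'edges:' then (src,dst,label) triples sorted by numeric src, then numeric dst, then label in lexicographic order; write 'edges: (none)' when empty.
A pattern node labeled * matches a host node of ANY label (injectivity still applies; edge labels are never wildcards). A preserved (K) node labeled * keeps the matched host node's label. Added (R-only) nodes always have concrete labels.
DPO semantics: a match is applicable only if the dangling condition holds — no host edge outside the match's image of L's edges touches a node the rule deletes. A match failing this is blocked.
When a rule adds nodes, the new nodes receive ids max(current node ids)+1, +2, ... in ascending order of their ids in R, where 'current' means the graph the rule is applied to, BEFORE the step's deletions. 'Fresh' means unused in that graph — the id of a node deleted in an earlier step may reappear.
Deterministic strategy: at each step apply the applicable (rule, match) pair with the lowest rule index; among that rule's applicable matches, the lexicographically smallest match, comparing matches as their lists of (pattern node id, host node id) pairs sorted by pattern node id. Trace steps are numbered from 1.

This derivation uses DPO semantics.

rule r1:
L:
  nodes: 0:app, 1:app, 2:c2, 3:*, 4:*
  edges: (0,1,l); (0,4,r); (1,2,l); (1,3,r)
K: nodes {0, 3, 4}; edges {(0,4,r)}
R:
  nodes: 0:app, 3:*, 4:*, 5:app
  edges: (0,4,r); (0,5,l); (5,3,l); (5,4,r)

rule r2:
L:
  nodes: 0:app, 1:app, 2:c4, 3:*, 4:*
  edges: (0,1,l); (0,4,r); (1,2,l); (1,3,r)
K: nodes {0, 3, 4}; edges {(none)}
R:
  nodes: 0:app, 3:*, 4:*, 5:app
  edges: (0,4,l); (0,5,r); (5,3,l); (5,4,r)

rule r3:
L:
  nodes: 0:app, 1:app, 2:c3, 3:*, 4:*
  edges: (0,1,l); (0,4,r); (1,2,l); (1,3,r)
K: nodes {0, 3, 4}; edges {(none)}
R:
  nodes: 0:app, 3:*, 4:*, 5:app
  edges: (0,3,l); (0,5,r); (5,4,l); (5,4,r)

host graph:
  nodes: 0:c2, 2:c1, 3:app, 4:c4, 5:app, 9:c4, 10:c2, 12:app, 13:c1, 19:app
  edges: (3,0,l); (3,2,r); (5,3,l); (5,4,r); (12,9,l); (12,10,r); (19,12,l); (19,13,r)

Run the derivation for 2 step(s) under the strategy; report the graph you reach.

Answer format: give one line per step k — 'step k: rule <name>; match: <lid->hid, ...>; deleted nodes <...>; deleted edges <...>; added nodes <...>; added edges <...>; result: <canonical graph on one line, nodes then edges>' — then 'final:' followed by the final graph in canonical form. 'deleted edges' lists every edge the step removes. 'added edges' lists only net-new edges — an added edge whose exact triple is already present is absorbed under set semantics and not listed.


step 1: rule r1; match: 0->5, 1->3, 2->0, 3->2, 4->4; deleted nodes 0, 3; deleted edges (3,0,l); (3,2,r); (5,3,l); added nodes 20; added edges (5,20,l); (20,2,l); (20,4,r); result: nodes: 2:c1, 4:c4, 5:app, 9:c4, 10:c2, 12:app, 13:c1, 19:app, 20:app edges: (5,4,r); (5,20,l); (12,9,l); (12,10,r); (19,12,l); (19,13,r); (20,2,l); (20,4,r)
step 2: rule r2; match: 0->19, 1->12, 2->9, 3->10, 4->13; deleted nodes 9, 12; deleted edges (12,9,l); (12,10,r); (19,12,l); (19,13,r); added nodes 21; added edges (19,13,l); (19,21,r); (21,10,l); (21,13,r); result: nodes: 2:c1, 4:c4, 5:app, 10:c2, 13:c1, 19:app, 20:app, 21:app edges: (5,4,r); (5,20,l); (19,13,l); (19,21,r); (20,2,l); (20,4,r); (21,10,l); (21,13,r)
final:
nodes: 2:c1, 4:c4, 5:app, 10:c2, 13:c1, 19:app, 20:app, 21:app
edges: (5,4,r); (5,20,l); (19,13,l); (19,21,r); (20,2,l); (20,4,r); (21,10,l); (21,13,r)


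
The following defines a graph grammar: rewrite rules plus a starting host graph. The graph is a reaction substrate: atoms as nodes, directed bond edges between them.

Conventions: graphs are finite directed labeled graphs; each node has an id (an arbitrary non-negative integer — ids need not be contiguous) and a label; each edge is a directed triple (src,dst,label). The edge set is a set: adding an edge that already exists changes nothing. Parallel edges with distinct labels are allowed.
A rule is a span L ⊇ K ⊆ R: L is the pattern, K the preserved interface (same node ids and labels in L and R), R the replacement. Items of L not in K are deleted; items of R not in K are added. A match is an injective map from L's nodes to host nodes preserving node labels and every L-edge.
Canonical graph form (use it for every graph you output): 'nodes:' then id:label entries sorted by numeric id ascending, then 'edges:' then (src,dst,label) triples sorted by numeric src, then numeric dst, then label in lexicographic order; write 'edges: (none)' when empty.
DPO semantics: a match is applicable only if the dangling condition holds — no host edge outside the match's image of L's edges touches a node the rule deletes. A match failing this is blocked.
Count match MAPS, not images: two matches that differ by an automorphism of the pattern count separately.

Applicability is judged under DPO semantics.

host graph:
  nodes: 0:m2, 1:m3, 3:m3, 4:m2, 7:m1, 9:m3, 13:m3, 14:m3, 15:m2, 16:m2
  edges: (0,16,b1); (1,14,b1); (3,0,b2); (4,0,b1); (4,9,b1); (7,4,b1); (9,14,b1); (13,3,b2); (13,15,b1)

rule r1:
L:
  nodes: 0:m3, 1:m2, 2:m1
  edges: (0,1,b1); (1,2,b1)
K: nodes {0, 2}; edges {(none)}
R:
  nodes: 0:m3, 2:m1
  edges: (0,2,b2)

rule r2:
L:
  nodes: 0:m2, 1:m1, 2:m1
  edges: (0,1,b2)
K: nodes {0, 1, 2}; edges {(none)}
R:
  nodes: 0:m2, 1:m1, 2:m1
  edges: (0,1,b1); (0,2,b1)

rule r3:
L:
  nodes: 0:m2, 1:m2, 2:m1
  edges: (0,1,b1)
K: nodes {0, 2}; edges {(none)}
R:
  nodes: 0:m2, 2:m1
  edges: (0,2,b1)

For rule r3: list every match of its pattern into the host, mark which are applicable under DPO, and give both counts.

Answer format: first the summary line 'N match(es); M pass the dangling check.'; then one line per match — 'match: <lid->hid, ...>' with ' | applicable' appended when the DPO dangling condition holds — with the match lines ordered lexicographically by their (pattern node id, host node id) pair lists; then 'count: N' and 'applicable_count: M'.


2 match(es); 1 pass the dangling check.
match: 0->0, 1->16, 2->7 | applicable
match: 0->4, 1->0, 2->7
count: 2
applicable_count: 1


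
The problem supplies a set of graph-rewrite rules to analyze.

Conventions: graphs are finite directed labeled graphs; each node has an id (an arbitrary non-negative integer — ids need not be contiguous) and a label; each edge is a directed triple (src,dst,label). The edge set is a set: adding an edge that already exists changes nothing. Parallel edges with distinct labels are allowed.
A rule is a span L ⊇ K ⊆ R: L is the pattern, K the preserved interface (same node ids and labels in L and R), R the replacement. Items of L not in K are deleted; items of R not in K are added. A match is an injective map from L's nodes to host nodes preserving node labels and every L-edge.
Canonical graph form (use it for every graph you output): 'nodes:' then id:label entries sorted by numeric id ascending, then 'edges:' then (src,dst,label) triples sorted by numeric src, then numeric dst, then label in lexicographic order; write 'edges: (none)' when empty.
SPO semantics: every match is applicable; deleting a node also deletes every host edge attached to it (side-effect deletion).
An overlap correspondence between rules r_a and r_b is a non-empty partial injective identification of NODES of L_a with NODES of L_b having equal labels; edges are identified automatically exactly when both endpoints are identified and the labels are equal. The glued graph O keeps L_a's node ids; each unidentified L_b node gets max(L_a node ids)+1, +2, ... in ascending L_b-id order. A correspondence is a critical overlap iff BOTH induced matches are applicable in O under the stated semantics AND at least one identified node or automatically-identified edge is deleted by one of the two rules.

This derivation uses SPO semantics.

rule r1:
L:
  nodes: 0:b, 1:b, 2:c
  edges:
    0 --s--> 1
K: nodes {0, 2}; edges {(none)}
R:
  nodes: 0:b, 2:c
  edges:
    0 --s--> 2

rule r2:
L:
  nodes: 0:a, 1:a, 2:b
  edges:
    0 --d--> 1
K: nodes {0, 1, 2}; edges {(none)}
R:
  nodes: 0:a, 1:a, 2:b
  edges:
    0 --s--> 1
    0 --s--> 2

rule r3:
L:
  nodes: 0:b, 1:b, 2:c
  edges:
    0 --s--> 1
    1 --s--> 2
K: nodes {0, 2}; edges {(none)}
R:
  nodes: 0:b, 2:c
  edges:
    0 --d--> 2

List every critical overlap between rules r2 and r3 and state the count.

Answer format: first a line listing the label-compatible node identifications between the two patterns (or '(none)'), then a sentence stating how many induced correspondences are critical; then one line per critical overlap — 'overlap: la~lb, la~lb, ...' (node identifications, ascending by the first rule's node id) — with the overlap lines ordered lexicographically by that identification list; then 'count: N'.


label-compatible node identifications between L(r2) and L(r3): 2~0, 2~1
1 of the induced correspondences is a critical overlap of r2 and r3.
overlap: 2~1
count: 1


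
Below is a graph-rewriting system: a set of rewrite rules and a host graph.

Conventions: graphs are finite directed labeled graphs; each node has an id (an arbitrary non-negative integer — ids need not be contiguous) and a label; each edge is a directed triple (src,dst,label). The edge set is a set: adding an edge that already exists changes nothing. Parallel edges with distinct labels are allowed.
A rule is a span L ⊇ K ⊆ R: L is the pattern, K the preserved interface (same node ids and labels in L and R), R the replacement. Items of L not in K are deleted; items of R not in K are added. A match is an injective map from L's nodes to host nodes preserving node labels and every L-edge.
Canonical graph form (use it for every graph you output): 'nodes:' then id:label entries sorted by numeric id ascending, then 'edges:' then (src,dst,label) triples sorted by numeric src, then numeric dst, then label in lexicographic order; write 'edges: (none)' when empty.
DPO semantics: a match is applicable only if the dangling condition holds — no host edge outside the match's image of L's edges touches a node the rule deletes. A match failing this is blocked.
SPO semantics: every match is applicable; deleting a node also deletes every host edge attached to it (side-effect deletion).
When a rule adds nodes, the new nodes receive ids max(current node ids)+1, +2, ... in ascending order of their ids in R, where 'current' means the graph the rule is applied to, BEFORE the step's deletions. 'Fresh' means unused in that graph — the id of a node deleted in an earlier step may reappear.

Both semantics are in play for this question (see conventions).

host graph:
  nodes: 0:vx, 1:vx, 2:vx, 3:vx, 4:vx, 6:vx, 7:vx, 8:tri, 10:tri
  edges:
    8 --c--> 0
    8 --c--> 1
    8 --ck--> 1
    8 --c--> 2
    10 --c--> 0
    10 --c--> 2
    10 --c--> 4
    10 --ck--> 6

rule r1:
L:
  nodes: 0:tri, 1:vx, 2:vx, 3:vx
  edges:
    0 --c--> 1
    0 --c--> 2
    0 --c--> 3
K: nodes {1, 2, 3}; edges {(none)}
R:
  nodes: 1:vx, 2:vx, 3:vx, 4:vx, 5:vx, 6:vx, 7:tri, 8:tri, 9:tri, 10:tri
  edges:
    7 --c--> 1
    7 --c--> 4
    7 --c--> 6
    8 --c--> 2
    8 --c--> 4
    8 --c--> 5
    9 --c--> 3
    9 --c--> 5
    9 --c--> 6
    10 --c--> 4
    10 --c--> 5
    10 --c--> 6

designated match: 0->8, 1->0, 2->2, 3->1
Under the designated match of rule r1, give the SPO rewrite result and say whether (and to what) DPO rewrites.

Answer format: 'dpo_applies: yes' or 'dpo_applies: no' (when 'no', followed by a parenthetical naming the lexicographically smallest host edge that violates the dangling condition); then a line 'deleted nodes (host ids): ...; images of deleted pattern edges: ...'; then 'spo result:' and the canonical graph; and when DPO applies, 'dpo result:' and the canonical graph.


dpo_applies: no
(the rule deletes node 8, which keeps host edge (8,1,ck) outside the match image — the dangling condition fails, DPO blocks; SPO proceeds and side-deletes such edges)
deleted nodes (host ids): 8; images of deleted pattern edges: (8,0,c); (8,1,c); (8,2,c)
spo result:
nodes: 0:vx, 1:vx, 2:vx, 3:vx, 4:vx, 6:vx, 7:vx, 10:tri, 11:vx, 12:vx, 13:vx, 14:tri, 15:tri, 16:tri, 17:tri
edges: (10,0,c); (10,2,c); (10,4,c); (10,6,ck); (14,0,c); (14,11,c); (14,13,c); (15,2,c); (15,11,c); (15,12,c); (16,1,c); (16,12,c); (16,13,c); (17,11,c); (17,12,c); (17,13,c)


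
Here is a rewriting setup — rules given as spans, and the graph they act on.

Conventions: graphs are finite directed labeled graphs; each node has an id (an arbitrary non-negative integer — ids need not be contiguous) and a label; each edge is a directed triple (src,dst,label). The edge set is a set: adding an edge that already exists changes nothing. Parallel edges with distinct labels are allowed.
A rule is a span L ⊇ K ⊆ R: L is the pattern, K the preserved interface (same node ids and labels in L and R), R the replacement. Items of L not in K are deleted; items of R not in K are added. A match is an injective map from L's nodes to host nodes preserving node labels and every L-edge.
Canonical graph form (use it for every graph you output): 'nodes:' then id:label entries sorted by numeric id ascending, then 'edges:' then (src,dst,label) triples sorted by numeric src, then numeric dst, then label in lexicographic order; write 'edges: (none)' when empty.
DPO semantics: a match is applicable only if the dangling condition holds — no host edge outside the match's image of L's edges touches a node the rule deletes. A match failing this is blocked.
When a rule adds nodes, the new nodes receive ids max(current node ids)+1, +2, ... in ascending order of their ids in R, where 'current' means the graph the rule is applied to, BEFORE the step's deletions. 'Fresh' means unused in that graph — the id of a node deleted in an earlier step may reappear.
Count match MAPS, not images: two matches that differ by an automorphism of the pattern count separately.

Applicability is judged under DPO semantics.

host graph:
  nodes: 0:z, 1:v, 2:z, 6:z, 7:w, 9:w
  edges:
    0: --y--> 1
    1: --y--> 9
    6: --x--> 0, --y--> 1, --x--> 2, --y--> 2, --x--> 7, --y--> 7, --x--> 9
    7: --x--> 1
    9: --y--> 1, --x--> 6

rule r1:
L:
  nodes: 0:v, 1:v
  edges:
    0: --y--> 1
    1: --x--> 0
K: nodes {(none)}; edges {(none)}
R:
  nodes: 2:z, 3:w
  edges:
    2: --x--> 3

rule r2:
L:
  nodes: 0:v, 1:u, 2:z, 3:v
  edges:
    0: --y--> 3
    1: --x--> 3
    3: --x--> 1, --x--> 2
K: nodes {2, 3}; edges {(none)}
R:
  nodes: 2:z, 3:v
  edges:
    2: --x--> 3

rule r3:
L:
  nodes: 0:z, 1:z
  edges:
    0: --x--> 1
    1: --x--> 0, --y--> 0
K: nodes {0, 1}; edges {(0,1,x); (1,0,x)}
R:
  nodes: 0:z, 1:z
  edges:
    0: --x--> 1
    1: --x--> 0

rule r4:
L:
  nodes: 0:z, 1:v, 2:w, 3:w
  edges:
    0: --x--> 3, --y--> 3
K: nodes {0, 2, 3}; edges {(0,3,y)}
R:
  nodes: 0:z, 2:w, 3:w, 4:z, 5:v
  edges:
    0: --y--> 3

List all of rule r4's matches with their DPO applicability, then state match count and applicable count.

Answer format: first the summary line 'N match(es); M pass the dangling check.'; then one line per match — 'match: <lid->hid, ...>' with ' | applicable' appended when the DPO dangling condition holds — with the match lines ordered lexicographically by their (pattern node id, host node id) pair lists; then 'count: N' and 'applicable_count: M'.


1 match(es); 0 pass the dangling check.
match: 0->6, 1->1, 2->9, 3->7
count: 1
applicable_count: 0
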